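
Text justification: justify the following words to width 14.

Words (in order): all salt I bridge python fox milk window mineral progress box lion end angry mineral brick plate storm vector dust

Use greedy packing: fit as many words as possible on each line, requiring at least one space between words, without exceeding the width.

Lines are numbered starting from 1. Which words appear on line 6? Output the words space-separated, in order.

Answer: lion end angry

Derivation:
Line 1: ['all', 'salt', 'I'] (min_width=10, slack=4)
Line 2: ['bridge', 'python'] (min_width=13, slack=1)
Line 3: ['fox', 'milk'] (min_width=8, slack=6)
Line 4: ['window', 'mineral'] (min_width=14, slack=0)
Line 5: ['progress', 'box'] (min_width=12, slack=2)
Line 6: ['lion', 'end', 'angry'] (min_width=14, slack=0)
Line 7: ['mineral', 'brick'] (min_width=13, slack=1)
Line 8: ['plate', 'storm'] (min_width=11, slack=3)
Line 9: ['vector', 'dust'] (min_width=11, slack=3)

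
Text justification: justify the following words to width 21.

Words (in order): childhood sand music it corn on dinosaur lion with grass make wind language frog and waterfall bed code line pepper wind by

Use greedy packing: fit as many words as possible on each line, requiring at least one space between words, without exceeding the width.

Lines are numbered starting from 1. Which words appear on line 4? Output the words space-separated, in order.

Line 1: ['childhood', 'sand', 'music'] (min_width=20, slack=1)
Line 2: ['it', 'corn', 'on', 'dinosaur'] (min_width=19, slack=2)
Line 3: ['lion', 'with', 'grass', 'make'] (min_width=20, slack=1)
Line 4: ['wind', 'language', 'frog'] (min_width=18, slack=3)
Line 5: ['and', 'waterfall', 'bed'] (min_width=17, slack=4)
Line 6: ['code', 'line', 'pepper', 'wind'] (min_width=21, slack=0)
Line 7: ['by'] (min_width=2, slack=19)

Answer: wind language frog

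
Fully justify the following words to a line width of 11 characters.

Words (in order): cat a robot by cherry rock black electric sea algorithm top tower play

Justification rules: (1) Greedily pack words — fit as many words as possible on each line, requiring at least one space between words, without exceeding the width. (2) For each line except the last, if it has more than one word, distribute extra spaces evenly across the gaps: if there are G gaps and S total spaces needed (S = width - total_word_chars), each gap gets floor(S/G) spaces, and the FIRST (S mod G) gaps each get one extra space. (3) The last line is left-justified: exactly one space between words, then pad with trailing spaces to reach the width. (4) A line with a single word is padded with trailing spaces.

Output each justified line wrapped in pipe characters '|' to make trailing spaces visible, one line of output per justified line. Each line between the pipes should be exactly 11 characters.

Answer: |cat a robot|
|by   cherry|
|rock  black|
|electric   |
|sea        |
|algorithm  |
|top   tower|
|play       |

Derivation:
Line 1: ['cat', 'a', 'robot'] (min_width=11, slack=0)
Line 2: ['by', 'cherry'] (min_width=9, slack=2)
Line 3: ['rock', 'black'] (min_width=10, slack=1)
Line 4: ['electric'] (min_width=8, slack=3)
Line 5: ['sea'] (min_width=3, slack=8)
Line 6: ['algorithm'] (min_width=9, slack=2)
Line 7: ['top', 'tower'] (min_width=9, slack=2)
Line 8: ['play'] (min_width=4, slack=7)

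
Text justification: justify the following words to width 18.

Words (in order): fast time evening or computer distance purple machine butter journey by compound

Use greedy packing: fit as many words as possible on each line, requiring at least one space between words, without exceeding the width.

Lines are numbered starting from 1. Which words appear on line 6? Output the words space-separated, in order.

Line 1: ['fast', 'time', 'evening'] (min_width=17, slack=1)
Line 2: ['or', 'computer'] (min_width=11, slack=7)
Line 3: ['distance', 'purple'] (min_width=15, slack=3)
Line 4: ['machine', 'butter'] (min_width=14, slack=4)
Line 5: ['journey', 'by'] (min_width=10, slack=8)
Line 6: ['compound'] (min_width=8, slack=10)

Answer: compound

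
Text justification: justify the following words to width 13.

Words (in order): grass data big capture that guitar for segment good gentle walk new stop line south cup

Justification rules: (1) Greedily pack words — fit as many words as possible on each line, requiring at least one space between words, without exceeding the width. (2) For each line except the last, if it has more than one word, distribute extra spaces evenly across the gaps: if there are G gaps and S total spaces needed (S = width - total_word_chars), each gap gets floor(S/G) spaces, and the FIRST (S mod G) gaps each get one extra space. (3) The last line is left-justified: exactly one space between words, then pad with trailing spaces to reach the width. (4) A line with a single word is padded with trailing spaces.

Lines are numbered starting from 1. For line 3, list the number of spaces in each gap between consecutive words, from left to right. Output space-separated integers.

Answer: 3

Derivation:
Line 1: ['grass', 'data'] (min_width=10, slack=3)
Line 2: ['big', 'capture'] (min_width=11, slack=2)
Line 3: ['that', 'guitar'] (min_width=11, slack=2)
Line 4: ['for', 'segment'] (min_width=11, slack=2)
Line 5: ['good', 'gentle'] (min_width=11, slack=2)
Line 6: ['walk', 'new', 'stop'] (min_width=13, slack=0)
Line 7: ['line', 'south'] (min_width=10, slack=3)
Line 8: ['cup'] (min_width=3, slack=10)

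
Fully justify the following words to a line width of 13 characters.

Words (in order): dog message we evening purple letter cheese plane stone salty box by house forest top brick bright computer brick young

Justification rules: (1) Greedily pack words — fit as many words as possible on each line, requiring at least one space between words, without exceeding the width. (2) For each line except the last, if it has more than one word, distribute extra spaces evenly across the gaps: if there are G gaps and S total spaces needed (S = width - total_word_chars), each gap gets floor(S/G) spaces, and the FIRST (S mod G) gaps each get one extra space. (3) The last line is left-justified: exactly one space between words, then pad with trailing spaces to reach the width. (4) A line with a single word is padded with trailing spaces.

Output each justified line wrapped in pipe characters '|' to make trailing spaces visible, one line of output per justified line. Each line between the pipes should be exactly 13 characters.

Answer: |dog   message|
|we    evening|
|purple letter|
|cheese  plane|
|stone   salty|
|box  by house|
|forest    top|
|brick  bright|
|computer     |
|brick young  |

Derivation:
Line 1: ['dog', 'message'] (min_width=11, slack=2)
Line 2: ['we', 'evening'] (min_width=10, slack=3)
Line 3: ['purple', 'letter'] (min_width=13, slack=0)
Line 4: ['cheese', 'plane'] (min_width=12, slack=1)
Line 5: ['stone', 'salty'] (min_width=11, slack=2)
Line 6: ['box', 'by', 'house'] (min_width=12, slack=1)
Line 7: ['forest', 'top'] (min_width=10, slack=3)
Line 8: ['brick', 'bright'] (min_width=12, slack=1)
Line 9: ['computer'] (min_width=8, slack=5)
Line 10: ['brick', 'young'] (min_width=11, slack=2)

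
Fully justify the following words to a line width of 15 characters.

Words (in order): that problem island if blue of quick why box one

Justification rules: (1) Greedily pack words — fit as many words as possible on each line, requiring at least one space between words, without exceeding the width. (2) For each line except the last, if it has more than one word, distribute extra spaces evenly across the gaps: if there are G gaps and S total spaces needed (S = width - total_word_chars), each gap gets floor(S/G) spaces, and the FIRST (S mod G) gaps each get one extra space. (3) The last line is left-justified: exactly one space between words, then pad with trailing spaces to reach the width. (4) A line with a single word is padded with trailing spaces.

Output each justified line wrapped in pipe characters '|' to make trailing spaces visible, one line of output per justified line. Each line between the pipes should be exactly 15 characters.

Answer: |that    problem|
|island  if blue|
|of   quick  why|
|box one        |

Derivation:
Line 1: ['that', 'problem'] (min_width=12, slack=3)
Line 2: ['island', 'if', 'blue'] (min_width=14, slack=1)
Line 3: ['of', 'quick', 'why'] (min_width=12, slack=3)
Line 4: ['box', 'one'] (min_width=7, slack=8)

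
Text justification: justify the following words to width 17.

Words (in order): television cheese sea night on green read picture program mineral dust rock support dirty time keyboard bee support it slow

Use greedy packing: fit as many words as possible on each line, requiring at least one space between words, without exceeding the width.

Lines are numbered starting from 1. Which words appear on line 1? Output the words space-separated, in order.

Answer: television cheese

Derivation:
Line 1: ['television', 'cheese'] (min_width=17, slack=0)
Line 2: ['sea', 'night', 'on'] (min_width=12, slack=5)
Line 3: ['green', 'read'] (min_width=10, slack=7)
Line 4: ['picture', 'program'] (min_width=15, slack=2)
Line 5: ['mineral', 'dust', 'rock'] (min_width=17, slack=0)
Line 6: ['support', 'dirty'] (min_width=13, slack=4)
Line 7: ['time', 'keyboard', 'bee'] (min_width=17, slack=0)
Line 8: ['support', 'it', 'slow'] (min_width=15, slack=2)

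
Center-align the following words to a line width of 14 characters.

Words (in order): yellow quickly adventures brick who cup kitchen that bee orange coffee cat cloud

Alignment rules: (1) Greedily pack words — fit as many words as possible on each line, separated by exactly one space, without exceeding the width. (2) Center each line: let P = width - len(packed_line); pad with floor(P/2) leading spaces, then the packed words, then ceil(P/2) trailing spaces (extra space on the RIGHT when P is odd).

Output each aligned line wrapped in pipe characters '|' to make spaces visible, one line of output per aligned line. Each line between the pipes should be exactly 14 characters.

Line 1: ['yellow', 'quickly'] (min_width=14, slack=0)
Line 2: ['adventures'] (min_width=10, slack=4)
Line 3: ['brick', 'who', 'cup'] (min_width=13, slack=1)
Line 4: ['kitchen', 'that'] (min_width=12, slack=2)
Line 5: ['bee', 'orange'] (min_width=10, slack=4)
Line 6: ['coffee', 'cat'] (min_width=10, slack=4)
Line 7: ['cloud'] (min_width=5, slack=9)

Answer: |yellow quickly|
|  adventures  |
|brick who cup |
| kitchen that |
|  bee orange  |
|  coffee cat  |
|    cloud     |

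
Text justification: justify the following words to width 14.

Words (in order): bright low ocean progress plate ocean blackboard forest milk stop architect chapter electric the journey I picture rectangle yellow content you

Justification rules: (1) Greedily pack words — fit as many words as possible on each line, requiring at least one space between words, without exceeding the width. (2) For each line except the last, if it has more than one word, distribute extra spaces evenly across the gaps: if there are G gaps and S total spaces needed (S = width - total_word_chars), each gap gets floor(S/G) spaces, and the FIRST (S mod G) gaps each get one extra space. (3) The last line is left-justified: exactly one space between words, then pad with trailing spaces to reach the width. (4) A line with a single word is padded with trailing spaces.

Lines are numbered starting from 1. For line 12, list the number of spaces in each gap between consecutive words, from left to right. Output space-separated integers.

Line 1: ['bright', 'low'] (min_width=10, slack=4)
Line 2: ['ocean', 'progress'] (min_width=14, slack=0)
Line 3: ['plate', 'ocean'] (min_width=11, slack=3)
Line 4: ['blackboard'] (min_width=10, slack=4)
Line 5: ['forest', 'milk'] (min_width=11, slack=3)
Line 6: ['stop', 'architect'] (min_width=14, slack=0)
Line 7: ['chapter'] (min_width=7, slack=7)
Line 8: ['electric', 'the'] (min_width=12, slack=2)
Line 9: ['journey', 'I'] (min_width=9, slack=5)
Line 10: ['picture'] (min_width=7, slack=7)
Line 11: ['rectangle'] (min_width=9, slack=5)
Line 12: ['yellow', 'content'] (min_width=14, slack=0)
Line 13: ['you'] (min_width=3, slack=11)

Answer: 1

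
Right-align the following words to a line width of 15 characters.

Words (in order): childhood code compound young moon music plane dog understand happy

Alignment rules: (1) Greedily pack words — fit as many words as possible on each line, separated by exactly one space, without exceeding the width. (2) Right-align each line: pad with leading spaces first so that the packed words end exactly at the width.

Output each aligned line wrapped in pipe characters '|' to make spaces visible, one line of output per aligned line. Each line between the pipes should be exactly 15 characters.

Line 1: ['childhood', 'code'] (min_width=14, slack=1)
Line 2: ['compound', 'young'] (min_width=14, slack=1)
Line 3: ['moon', 'music'] (min_width=10, slack=5)
Line 4: ['plane', 'dog'] (min_width=9, slack=6)
Line 5: ['understand'] (min_width=10, slack=5)
Line 6: ['happy'] (min_width=5, slack=10)

Answer: | childhood code|
| compound young|
|     moon music|
|      plane dog|
|     understand|
|          happy|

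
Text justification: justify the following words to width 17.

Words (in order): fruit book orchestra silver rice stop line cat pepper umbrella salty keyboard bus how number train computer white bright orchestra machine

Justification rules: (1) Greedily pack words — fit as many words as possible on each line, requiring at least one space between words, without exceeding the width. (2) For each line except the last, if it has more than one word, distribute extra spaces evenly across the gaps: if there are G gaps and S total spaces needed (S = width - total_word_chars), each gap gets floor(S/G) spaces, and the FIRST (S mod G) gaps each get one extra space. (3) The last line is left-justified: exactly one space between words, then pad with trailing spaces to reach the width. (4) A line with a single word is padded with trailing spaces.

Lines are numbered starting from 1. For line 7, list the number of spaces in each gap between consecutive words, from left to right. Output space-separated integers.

Line 1: ['fruit', 'book'] (min_width=10, slack=7)
Line 2: ['orchestra', 'silver'] (min_width=16, slack=1)
Line 3: ['rice', 'stop', 'line'] (min_width=14, slack=3)
Line 4: ['cat', 'pepper'] (min_width=10, slack=7)
Line 5: ['umbrella', 'salty'] (min_width=14, slack=3)
Line 6: ['keyboard', 'bus', 'how'] (min_width=16, slack=1)
Line 7: ['number', 'train'] (min_width=12, slack=5)
Line 8: ['computer', 'white'] (min_width=14, slack=3)
Line 9: ['bright', 'orchestra'] (min_width=16, slack=1)
Line 10: ['machine'] (min_width=7, slack=10)

Answer: 6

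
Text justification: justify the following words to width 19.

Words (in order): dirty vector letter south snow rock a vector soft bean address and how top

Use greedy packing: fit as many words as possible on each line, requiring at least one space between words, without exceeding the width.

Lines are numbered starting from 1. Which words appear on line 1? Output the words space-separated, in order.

Answer: dirty vector letter

Derivation:
Line 1: ['dirty', 'vector', 'letter'] (min_width=19, slack=0)
Line 2: ['south', 'snow', 'rock', 'a'] (min_width=17, slack=2)
Line 3: ['vector', 'soft', 'bean'] (min_width=16, slack=3)
Line 4: ['address', 'and', 'how', 'top'] (min_width=19, slack=0)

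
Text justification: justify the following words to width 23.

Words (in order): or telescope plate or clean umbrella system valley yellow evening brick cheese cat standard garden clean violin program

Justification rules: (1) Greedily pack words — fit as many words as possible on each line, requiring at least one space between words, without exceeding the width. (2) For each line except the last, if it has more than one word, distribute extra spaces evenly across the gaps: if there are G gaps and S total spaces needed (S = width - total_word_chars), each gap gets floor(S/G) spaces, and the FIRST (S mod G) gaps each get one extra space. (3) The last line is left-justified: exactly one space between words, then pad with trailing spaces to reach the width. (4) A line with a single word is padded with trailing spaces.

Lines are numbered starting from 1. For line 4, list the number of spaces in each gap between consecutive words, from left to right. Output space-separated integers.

Line 1: ['or', 'telescope', 'plate', 'or'] (min_width=21, slack=2)
Line 2: ['clean', 'umbrella', 'system'] (min_width=21, slack=2)
Line 3: ['valley', 'yellow', 'evening'] (min_width=21, slack=2)
Line 4: ['brick', 'cheese', 'cat'] (min_width=16, slack=7)
Line 5: ['standard', 'garden', 'clean'] (min_width=21, slack=2)
Line 6: ['violin', 'program'] (min_width=14, slack=9)

Answer: 5 4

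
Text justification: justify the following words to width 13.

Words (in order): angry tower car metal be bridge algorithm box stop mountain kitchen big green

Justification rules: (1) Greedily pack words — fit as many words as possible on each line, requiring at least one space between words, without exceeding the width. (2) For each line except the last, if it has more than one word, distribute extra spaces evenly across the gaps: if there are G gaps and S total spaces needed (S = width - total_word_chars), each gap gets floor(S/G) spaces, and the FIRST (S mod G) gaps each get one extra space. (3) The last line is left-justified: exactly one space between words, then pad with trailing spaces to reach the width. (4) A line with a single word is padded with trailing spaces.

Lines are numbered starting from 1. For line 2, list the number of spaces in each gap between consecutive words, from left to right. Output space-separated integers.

Answer: 2 1

Derivation:
Line 1: ['angry', 'tower'] (min_width=11, slack=2)
Line 2: ['car', 'metal', 'be'] (min_width=12, slack=1)
Line 3: ['bridge'] (min_width=6, slack=7)
Line 4: ['algorithm', 'box'] (min_width=13, slack=0)
Line 5: ['stop', 'mountain'] (min_width=13, slack=0)
Line 6: ['kitchen', 'big'] (min_width=11, slack=2)
Line 7: ['green'] (min_width=5, slack=8)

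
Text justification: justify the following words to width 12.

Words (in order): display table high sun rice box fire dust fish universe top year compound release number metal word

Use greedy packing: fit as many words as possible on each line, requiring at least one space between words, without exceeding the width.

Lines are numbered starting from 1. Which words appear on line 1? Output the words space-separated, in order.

Line 1: ['display'] (min_width=7, slack=5)
Line 2: ['table', 'high'] (min_width=10, slack=2)
Line 3: ['sun', 'rice', 'box'] (min_width=12, slack=0)
Line 4: ['fire', 'dust'] (min_width=9, slack=3)
Line 5: ['fish'] (min_width=4, slack=8)
Line 6: ['universe', 'top'] (min_width=12, slack=0)
Line 7: ['year'] (min_width=4, slack=8)
Line 8: ['compound'] (min_width=8, slack=4)
Line 9: ['release'] (min_width=7, slack=5)
Line 10: ['number', 'metal'] (min_width=12, slack=0)
Line 11: ['word'] (min_width=4, slack=8)

Answer: display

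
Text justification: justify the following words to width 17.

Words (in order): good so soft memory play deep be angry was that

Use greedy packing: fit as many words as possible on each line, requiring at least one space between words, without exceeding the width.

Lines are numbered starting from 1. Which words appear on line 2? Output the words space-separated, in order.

Line 1: ['good', 'so', 'soft'] (min_width=12, slack=5)
Line 2: ['memory', 'play', 'deep'] (min_width=16, slack=1)
Line 3: ['be', 'angry', 'was', 'that'] (min_width=17, slack=0)

Answer: memory play deep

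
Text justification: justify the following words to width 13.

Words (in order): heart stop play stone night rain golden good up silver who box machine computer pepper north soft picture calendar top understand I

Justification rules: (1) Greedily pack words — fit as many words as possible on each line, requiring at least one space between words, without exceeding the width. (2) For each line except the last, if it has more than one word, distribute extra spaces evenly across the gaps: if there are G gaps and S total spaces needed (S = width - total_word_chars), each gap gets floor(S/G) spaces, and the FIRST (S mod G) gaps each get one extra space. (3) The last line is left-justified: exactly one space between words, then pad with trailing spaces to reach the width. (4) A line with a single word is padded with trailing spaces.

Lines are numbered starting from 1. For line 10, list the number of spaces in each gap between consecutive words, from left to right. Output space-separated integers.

Line 1: ['heart', 'stop'] (min_width=10, slack=3)
Line 2: ['play', 'stone'] (min_width=10, slack=3)
Line 3: ['night', 'rain'] (min_width=10, slack=3)
Line 4: ['golden', 'good'] (min_width=11, slack=2)
Line 5: ['up', 'silver', 'who'] (min_width=13, slack=0)
Line 6: ['box', 'machine'] (min_width=11, slack=2)
Line 7: ['computer'] (min_width=8, slack=5)
Line 8: ['pepper', 'north'] (min_width=12, slack=1)
Line 9: ['soft', 'picture'] (min_width=12, slack=1)
Line 10: ['calendar', 'top'] (min_width=12, slack=1)
Line 11: ['understand', 'I'] (min_width=12, slack=1)

Answer: 2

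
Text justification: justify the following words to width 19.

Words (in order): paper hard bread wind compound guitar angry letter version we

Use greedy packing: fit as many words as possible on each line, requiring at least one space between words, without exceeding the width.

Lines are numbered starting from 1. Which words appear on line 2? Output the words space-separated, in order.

Line 1: ['paper', 'hard', 'bread'] (min_width=16, slack=3)
Line 2: ['wind', 'compound'] (min_width=13, slack=6)
Line 3: ['guitar', 'angry', 'letter'] (min_width=19, slack=0)
Line 4: ['version', 'we'] (min_width=10, slack=9)

Answer: wind compound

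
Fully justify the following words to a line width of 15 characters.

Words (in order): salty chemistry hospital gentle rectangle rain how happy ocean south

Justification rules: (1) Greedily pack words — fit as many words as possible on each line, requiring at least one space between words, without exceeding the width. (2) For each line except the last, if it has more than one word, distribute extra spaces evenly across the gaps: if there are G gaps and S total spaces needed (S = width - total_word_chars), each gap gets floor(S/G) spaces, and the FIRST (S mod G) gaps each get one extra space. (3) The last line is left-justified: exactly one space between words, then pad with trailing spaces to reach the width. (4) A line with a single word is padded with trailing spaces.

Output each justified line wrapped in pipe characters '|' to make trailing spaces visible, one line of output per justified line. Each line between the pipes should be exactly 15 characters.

Line 1: ['salty', 'chemistry'] (min_width=15, slack=0)
Line 2: ['hospital', 'gentle'] (min_width=15, slack=0)
Line 3: ['rectangle', 'rain'] (min_width=14, slack=1)
Line 4: ['how', 'happy', 'ocean'] (min_width=15, slack=0)
Line 5: ['south'] (min_width=5, slack=10)

Answer: |salty chemistry|
|hospital gentle|
|rectangle  rain|
|how happy ocean|
|south          |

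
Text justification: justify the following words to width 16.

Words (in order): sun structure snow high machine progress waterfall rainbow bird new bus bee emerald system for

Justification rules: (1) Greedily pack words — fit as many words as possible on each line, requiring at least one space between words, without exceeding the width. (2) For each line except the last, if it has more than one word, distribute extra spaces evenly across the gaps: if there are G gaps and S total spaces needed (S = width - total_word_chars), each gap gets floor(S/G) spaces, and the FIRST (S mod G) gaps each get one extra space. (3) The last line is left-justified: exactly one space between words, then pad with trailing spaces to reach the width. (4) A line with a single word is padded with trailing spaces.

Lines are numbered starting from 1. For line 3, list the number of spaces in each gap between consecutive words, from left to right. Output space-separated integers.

Answer: 1

Derivation:
Line 1: ['sun', 'structure'] (min_width=13, slack=3)
Line 2: ['snow', 'high'] (min_width=9, slack=7)
Line 3: ['machine', 'progress'] (min_width=16, slack=0)
Line 4: ['waterfall'] (min_width=9, slack=7)
Line 5: ['rainbow', 'bird', 'new'] (min_width=16, slack=0)
Line 6: ['bus', 'bee', 'emerald'] (min_width=15, slack=1)
Line 7: ['system', 'for'] (min_width=10, slack=6)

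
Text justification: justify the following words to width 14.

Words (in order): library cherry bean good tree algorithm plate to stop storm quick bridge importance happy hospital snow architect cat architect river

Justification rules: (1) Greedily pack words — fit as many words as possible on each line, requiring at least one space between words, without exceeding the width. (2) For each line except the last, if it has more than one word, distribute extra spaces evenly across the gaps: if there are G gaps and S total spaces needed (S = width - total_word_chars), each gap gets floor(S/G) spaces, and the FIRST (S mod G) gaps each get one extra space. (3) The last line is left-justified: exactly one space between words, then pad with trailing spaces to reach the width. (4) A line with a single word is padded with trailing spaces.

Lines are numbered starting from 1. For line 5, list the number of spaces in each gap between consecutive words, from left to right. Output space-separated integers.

Line 1: ['library', 'cherry'] (min_width=14, slack=0)
Line 2: ['bean', 'good', 'tree'] (min_width=14, slack=0)
Line 3: ['algorithm'] (min_width=9, slack=5)
Line 4: ['plate', 'to', 'stop'] (min_width=13, slack=1)
Line 5: ['storm', 'quick'] (min_width=11, slack=3)
Line 6: ['bridge'] (min_width=6, slack=8)
Line 7: ['importance'] (min_width=10, slack=4)
Line 8: ['happy', 'hospital'] (min_width=14, slack=0)
Line 9: ['snow', 'architect'] (min_width=14, slack=0)
Line 10: ['cat', 'architect'] (min_width=13, slack=1)
Line 11: ['river'] (min_width=5, slack=9)

Answer: 4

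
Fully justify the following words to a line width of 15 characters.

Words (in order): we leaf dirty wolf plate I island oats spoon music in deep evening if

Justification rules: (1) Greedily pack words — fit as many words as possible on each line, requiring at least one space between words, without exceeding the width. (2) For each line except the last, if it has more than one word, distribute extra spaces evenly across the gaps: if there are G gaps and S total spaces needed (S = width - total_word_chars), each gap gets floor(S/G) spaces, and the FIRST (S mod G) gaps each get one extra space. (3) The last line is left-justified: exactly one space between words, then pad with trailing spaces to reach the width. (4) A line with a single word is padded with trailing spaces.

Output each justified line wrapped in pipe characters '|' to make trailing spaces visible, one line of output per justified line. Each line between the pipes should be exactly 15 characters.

Answer: |we  leaf  dirty|
|wolf   plate  I|
|island     oats|
|spoon  music in|
|deep evening if|

Derivation:
Line 1: ['we', 'leaf', 'dirty'] (min_width=13, slack=2)
Line 2: ['wolf', 'plate', 'I'] (min_width=12, slack=3)
Line 3: ['island', 'oats'] (min_width=11, slack=4)
Line 4: ['spoon', 'music', 'in'] (min_width=14, slack=1)
Line 5: ['deep', 'evening', 'if'] (min_width=15, slack=0)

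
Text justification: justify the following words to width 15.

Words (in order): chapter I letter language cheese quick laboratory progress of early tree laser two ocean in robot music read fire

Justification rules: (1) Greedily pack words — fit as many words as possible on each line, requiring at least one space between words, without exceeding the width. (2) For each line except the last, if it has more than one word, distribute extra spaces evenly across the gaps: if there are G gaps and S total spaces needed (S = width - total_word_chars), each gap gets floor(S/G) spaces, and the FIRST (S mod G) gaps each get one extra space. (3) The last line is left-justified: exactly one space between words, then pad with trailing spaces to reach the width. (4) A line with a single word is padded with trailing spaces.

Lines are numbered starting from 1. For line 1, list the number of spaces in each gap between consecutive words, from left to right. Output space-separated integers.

Answer: 7

Derivation:
Line 1: ['chapter', 'I'] (min_width=9, slack=6)
Line 2: ['letter', 'language'] (min_width=15, slack=0)
Line 3: ['cheese', 'quick'] (min_width=12, slack=3)
Line 4: ['laboratory'] (min_width=10, slack=5)
Line 5: ['progress', 'of'] (min_width=11, slack=4)
Line 6: ['early', 'tree'] (min_width=10, slack=5)
Line 7: ['laser', 'two', 'ocean'] (min_width=15, slack=0)
Line 8: ['in', 'robot', 'music'] (min_width=14, slack=1)
Line 9: ['read', 'fire'] (min_width=9, slack=6)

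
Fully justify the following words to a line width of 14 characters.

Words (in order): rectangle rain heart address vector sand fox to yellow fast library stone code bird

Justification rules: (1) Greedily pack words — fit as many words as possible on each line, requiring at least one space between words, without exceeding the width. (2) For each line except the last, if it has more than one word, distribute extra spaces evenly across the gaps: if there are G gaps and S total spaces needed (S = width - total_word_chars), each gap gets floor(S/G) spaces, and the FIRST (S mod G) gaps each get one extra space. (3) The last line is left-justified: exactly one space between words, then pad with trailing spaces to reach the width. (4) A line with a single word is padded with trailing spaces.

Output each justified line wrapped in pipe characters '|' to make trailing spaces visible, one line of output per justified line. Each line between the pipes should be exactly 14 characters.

Line 1: ['rectangle', 'rain'] (min_width=14, slack=0)
Line 2: ['heart', 'address'] (min_width=13, slack=1)
Line 3: ['vector', 'sand'] (min_width=11, slack=3)
Line 4: ['fox', 'to', 'yellow'] (min_width=13, slack=1)
Line 5: ['fast', 'library'] (min_width=12, slack=2)
Line 6: ['stone', 'code'] (min_width=10, slack=4)
Line 7: ['bird'] (min_width=4, slack=10)

Answer: |rectangle rain|
|heart  address|
|vector    sand|
|fox  to yellow|
|fast   library|
|stone     code|
|bird          |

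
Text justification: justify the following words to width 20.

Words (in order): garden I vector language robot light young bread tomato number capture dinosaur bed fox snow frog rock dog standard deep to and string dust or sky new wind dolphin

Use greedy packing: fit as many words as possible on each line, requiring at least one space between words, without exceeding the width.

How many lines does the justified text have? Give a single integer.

Line 1: ['garden', 'I', 'vector'] (min_width=15, slack=5)
Line 2: ['language', 'robot', 'light'] (min_width=20, slack=0)
Line 3: ['young', 'bread', 'tomato'] (min_width=18, slack=2)
Line 4: ['number', 'capture'] (min_width=14, slack=6)
Line 5: ['dinosaur', 'bed', 'fox'] (min_width=16, slack=4)
Line 6: ['snow', 'frog', 'rock', 'dog'] (min_width=18, slack=2)
Line 7: ['standard', 'deep', 'to', 'and'] (min_width=20, slack=0)
Line 8: ['string', 'dust', 'or', 'sky'] (min_width=18, slack=2)
Line 9: ['new', 'wind', 'dolphin'] (min_width=16, slack=4)
Total lines: 9

Answer: 9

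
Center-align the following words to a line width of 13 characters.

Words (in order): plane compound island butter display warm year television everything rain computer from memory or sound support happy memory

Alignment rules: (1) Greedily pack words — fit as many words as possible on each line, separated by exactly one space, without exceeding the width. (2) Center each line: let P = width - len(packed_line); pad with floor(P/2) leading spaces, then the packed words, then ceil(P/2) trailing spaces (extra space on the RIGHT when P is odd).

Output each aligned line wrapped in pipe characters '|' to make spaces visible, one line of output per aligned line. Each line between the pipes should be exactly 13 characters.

Answer: |    plane    |
|  compound   |
|island butter|
|display warm |
|    year     |
| television  |
| everything  |
|rain computer|
| from memory |
|  or sound   |
|support happy|
|   memory    |

Derivation:
Line 1: ['plane'] (min_width=5, slack=8)
Line 2: ['compound'] (min_width=8, slack=5)
Line 3: ['island', 'butter'] (min_width=13, slack=0)
Line 4: ['display', 'warm'] (min_width=12, slack=1)
Line 5: ['year'] (min_width=4, slack=9)
Line 6: ['television'] (min_width=10, slack=3)
Line 7: ['everything'] (min_width=10, slack=3)
Line 8: ['rain', 'computer'] (min_width=13, slack=0)
Line 9: ['from', 'memory'] (min_width=11, slack=2)
Line 10: ['or', 'sound'] (min_width=8, slack=5)
Line 11: ['support', 'happy'] (min_width=13, slack=0)
Line 12: ['memory'] (min_width=6, slack=7)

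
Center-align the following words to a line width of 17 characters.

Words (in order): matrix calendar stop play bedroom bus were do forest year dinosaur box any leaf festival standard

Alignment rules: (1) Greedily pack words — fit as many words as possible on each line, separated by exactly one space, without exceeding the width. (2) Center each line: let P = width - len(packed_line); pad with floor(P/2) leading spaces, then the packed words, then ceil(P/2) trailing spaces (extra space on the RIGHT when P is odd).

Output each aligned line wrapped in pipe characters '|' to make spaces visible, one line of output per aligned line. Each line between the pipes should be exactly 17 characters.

Line 1: ['matrix', 'calendar'] (min_width=15, slack=2)
Line 2: ['stop', 'play', 'bedroom'] (min_width=17, slack=0)
Line 3: ['bus', 'were', 'do'] (min_width=11, slack=6)
Line 4: ['forest', 'year'] (min_width=11, slack=6)
Line 5: ['dinosaur', 'box', 'any'] (min_width=16, slack=1)
Line 6: ['leaf', 'festival'] (min_width=13, slack=4)
Line 7: ['standard'] (min_width=8, slack=9)

Answer: | matrix calendar |
|stop play bedroom|
|   bus were do   |
|   forest year   |
|dinosaur box any |
|  leaf festival  |
|    standard     |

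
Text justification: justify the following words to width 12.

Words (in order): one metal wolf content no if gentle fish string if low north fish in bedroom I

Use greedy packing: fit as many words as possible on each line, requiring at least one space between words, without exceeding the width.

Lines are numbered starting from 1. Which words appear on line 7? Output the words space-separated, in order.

Line 1: ['one', 'metal'] (min_width=9, slack=3)
Line 2: ['wolf', 'content'] (min_width=12, slack=0)
Line 3: ['no', 'if', 'gentle'] (min_width=12, slack=0)
Line 4: ['fish', 'string'] (min_width=11, slack=1)
Line 5: ['if', 'low', 'north'] (min_width=12, slack=0)
Line 6: ['fish', 'in'] (min_width=7, slack=5)
Line 7: ['bedroom', 'I'] (min_width=9, slack=3)

Answer: bedroom I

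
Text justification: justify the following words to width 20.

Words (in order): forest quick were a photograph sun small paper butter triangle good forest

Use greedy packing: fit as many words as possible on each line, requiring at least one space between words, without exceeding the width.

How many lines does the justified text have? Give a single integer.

Answer: 4

Derivation:
Line 1: ['forest', 'quick', 'were', 'a'] (min_width=19, slack=1)
Line 2: ['photograph', 'sun', 'small'] (min_width=20, slack=0)
Line 3: ['paper', 'butter'] (min_width=12, slack=8)
Line 4: ['triangle', 'good', 'forest'] (min_width=20, slack=0)
Total lines: 4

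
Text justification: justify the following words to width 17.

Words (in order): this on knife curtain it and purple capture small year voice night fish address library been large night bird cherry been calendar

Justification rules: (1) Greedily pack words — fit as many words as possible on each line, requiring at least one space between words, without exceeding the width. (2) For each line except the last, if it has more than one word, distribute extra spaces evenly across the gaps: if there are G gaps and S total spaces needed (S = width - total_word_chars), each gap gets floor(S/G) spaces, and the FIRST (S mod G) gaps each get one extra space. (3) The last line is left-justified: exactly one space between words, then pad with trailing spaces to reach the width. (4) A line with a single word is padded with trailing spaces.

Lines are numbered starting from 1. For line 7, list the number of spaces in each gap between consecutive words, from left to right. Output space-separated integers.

Line 1: ['this', 'on', 'knife'] (min_width=13, slack=4)
Line 2: ['curtain', 'it', 'and'] (min_width=14, slack=3)
Line 3: ['purple', 'capture'] (min_width=14, slack=3)
Line 4: ['small', 'year', 'voice'] (min_width=16, slack=1)
Line 5: ['night', 'fish'] (min_width=10, slack=7)
Line 6: ['address', 'library'] (min_width=15, slack=2)
Line 7: ['been', 'large', 'night'] (min_width=16, slack=1)
Line 8: ['bird', 'cherry', 'been'] (min_width=16, slack=1)
Line 9: ['calendar'] (min_width=8, slack=9)

Answer: 2 1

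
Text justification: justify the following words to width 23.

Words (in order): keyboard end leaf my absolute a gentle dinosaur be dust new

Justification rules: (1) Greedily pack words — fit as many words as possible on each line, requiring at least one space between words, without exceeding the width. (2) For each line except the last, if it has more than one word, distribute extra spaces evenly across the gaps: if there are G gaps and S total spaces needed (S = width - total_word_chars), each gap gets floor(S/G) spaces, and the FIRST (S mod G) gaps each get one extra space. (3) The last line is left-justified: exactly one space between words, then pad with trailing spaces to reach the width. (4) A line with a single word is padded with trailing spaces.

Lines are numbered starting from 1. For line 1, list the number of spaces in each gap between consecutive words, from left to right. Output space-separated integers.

Answer: 2 2 2

Derivation:
Line 1: ['keyboard', 'end', 'leaf', 'my'] (min_width=20, slack=3)
Line 2: ['absolute', 'a', 'gentle'] (min_width=17, slack=6)
Line 3: ['dinosaur', 'be', 'dust', 'new'] (min_width=20, slack=3)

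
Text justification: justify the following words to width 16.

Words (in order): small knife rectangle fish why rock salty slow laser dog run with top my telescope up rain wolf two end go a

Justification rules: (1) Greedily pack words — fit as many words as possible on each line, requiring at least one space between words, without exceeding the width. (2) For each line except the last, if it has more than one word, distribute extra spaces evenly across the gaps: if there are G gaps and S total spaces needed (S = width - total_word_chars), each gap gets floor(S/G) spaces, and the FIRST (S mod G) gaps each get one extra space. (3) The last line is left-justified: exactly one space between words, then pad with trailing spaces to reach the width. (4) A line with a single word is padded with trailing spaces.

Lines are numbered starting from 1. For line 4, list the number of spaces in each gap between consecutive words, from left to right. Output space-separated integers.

Answer: 2 2

Derivation:
Line 1: ['small', 'knife'] (min_width=11, slack=5)
Line 2: ['rectangle', 'fish'] (min_width=14, slack=2)
Line 3: ['why', 'rock', 'salty'] (min_width=14, slack=2)
Line 4: ['slow', 'laser', 'dog'] (min_width=14, slack=2)
Line 5: ['run', 'with', 'top', 'my'] (min_width=15, slack=1)
Line 6: ['telescope', 'up'] (min_width=12, slack=4)
Line 7: ['rain', 'wolf', 'two'] (min_width=13, slack=3)
Line 8: ['end', 'go', 'a'] (min_width=8, slack=8)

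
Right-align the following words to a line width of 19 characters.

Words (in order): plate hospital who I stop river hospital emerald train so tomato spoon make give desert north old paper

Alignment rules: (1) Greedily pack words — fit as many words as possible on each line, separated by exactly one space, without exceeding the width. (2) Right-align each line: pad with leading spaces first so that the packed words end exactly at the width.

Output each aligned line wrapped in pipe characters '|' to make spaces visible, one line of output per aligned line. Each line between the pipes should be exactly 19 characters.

Line 1: ['plate', 'hospital', 'who'] (min_width=18, slack=1)
Line 2: ['I', 'stop', 'river'] (min_width=12, slack=7)
Line 3: ['hospital', 'emerald'] (min_width=16, slack=3)
Line 4: ['train', 'so', 'tomato'] (min_width=15, slack=4)
Line 5: ['spoon', 'make', 'give'] (min_width=15, slack=4)
Line 6: ['desert', 'north', 'old'] (min_width=16, slack=3)
Line 7: ['paper'] (min_width=5, slack=14)

Answer: | plate hospital who|
|       I stop river|
|   hospital emerald|
|    train so tomato|
|    spoon make give|
|   desert north old|
|              paper|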